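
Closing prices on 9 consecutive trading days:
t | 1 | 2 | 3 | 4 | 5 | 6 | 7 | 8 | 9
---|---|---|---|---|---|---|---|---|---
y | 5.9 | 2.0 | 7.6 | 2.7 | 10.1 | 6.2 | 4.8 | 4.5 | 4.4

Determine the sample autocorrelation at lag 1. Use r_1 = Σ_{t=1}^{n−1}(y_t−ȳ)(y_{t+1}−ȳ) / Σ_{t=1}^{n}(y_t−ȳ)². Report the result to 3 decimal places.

Mean ȳ = (5.9 + 2.0 + 7.6 + 2.7 + 10.1 + 6.2 + 4.8 + 4.5 + 4.4)/9 = 5.3556
Numerator Σ_{t=1}^{8}(y_t−ȳ)(y_{t+1}−ȳ) = -23.0875
Denominator Σ(y_t−ȳ)² = 48.8222
r_1 = -23.0875 / 48.8222 = -0.473

-0.473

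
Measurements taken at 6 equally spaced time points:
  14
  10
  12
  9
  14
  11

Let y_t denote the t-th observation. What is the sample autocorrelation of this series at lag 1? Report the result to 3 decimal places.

Mean ȳ = (14 + 10 + 12 + 9 + 14 + 11)/6 = 11.6667
Deviations from mean: 2.3333, -1.6667, 0.3333, -2.6667, 2.3333, -0.6667
Σ(y_t−ȳ)(y_{t+1}−ȳ) = (-3.8889) + (-0.5556) + (-0.8889) + (-6.2222) + (-1.5556) = -13.1111
Denominator Σ(y_t−ȳ)² = 21.3333
r_1 = -13.1111 / 21.3333 = -0.615

-0.615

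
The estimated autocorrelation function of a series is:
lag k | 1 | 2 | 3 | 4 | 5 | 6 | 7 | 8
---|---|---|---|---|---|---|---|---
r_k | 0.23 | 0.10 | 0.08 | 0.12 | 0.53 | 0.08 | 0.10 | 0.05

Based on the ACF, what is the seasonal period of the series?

The largest autocorrelation is r_5 = 0.53; the remaining lags stay at or below 0.23. The elevated value at lag 1 (0.23), dropping to 0.10 at lag 2, reflects decaying short-term dependence rather than seasonality.
The dominant spike at lag 5 indicates a seasonal period of 5.

5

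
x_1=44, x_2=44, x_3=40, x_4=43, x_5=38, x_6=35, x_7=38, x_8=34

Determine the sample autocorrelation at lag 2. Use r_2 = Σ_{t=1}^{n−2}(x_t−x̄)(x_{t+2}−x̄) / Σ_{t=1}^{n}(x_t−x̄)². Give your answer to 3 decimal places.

Mean x̄ = (44 + 44 + 40 + 43 + 38 + 35 + 38 + 34)/8 = 39.5000
Σ(x_t−x̄)(x_{t+2}−x̄) = (2.2500) + (15.7500) + (-0.7500) + (-15.7500) + (2.2500) + (24.7500) = 28.5000
Denominator Σ(x_t−x̄)² = 108.0000
r_2 = 28.5000 / 108.0000 = 0.264

0.264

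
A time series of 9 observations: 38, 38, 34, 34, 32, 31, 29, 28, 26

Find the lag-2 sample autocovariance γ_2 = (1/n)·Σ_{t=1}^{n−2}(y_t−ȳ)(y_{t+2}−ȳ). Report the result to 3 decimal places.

Mean ȳ = (38 + 38 + 34 + 34 + 32 + 31 + 29 + 28 + 26)/9 = 32.2222
Σ_{t=1}^{7}(y_t−ȳ)(y_{t+2}−ȳ) = 43.9012
γ_2 = 43.9012 / 9 = 4.878

4.878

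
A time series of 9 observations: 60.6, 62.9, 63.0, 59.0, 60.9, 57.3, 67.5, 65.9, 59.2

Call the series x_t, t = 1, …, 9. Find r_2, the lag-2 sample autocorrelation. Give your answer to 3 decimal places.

-0.352

Mean x̄ = (60.6 + 62.9 + 63.0 + 59.0 + 60.9 + 57.3 + 67.5 + 65.9 + 59.2)/9 = 61.8111
Σ(x_t−x̄)(x_{t+2}−x̄) = (-1.4399) + (-3.0610) + (-1.0832) + (12.6812) + (-5.1832) + (-18.4454) + (-14.8543) = -31.3858
Denominator Σ(x_t−x̄)² = 89.0489
r_2 = -31.3858 / 89.0489 = -0.352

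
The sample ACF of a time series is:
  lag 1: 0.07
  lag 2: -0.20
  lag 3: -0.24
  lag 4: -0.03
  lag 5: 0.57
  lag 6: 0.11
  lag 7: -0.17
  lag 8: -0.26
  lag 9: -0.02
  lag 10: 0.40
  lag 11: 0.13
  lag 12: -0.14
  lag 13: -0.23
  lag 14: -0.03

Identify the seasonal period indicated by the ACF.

5

The largest autocorrelation is r_5 = 0.57, with a weaker echo at lag 10 (0.40); the remaining lags stay at or below 0.13.
The dominant spike at lag 5 indicates a seasonal period of 5.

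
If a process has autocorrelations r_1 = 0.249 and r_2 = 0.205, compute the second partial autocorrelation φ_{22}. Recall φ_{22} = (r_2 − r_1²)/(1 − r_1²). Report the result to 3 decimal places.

0.152

φ_{22} = (r_2 − r_1²) / (1 − r_1²)
r_1² = (0.249)² = 0.062001
Numerator = 0.205 − 0.0620 = 0.1430; denominator = 1 − 0.0620 = 0.9380
φ_{22} = 0.1430 / 0.9380 = 0.152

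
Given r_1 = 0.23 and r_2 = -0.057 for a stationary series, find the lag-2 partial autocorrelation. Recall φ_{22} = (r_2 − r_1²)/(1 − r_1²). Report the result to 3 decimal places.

-0.116

φ_{22} = (r_2 − r_1²) / (1 − r_1²)
r_1² = (0.23)² = 0.0529
Numerator = -0.057 − 0.0529 = -0.1099; denominator = 1 − 0.0529 = 0.9471
φ_{22} = -0.1099 / 0.9471 = -0.116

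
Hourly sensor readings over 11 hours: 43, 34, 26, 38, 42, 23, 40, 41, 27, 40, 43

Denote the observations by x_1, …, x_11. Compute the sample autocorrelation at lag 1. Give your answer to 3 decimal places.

Mean x̄ = (43 + 34 + 26 + 38 + 42 + 23 + 40 + 41 + 27 + 40 + 43)/11 = 36.0909
Numerator Σ_{t=1}^{10}(x_t−x̄)(x_{t+1}−x̄) = -163.8264
Denominator Σ(x_t−x̄)² = 548.9091
r_1 = -163.8264 / 548.9091 = -0.298

-0.298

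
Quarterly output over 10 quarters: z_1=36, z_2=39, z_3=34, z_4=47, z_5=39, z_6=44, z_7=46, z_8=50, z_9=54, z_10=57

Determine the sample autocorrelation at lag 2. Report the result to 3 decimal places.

Mean z̄ = (36 + 39 + 34 + 47 + 39 + 44 + 46 + 50 + 54 + 57)/10 = 44.6000
Numerator Σ_{t=1}^{8}(z_t−z̄)(z_{t+2}−z̄) = 204.6800
Denominator Σ(z_t−z̄)² = 528.4000
r_2 = 204.6800 / 528.4000 = 0.387

0.387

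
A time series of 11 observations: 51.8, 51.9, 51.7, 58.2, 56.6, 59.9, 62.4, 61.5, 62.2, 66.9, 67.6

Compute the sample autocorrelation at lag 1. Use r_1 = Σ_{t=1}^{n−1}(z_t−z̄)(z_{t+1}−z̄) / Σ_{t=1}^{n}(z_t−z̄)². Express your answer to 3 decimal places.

Mean z̄ = (51.8 + 51.9 + 51.7 + 58.2 + 56.6 + 59.9 + 62.4 + 61.5 + 62.2 + 66.9 + 67.6)/11 = 59.1545
Numerator Σ_{t=1}^{10}(z_t−z̄)(z_{t+1}−z̄) = 221.2598
Denominator Σ(z_t−z̄)² = 326.9073
r_1 = 221.2598 / 326.9073 = 0.677

0.677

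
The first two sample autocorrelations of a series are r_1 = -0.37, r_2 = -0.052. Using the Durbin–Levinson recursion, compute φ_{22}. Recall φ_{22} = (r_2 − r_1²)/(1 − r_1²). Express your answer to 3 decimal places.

-0.219

φ_{22} = (r_2 − r_1²) / (1 − r_1²)
r_1² = (-0.37)² = 0.1369
Numerator = -0.052 − 0.1369 = -0.1889; denominator = 1 − 0.1369 = 0.8631
φ_{22} = -0.1889 / 0.8631 = -0.219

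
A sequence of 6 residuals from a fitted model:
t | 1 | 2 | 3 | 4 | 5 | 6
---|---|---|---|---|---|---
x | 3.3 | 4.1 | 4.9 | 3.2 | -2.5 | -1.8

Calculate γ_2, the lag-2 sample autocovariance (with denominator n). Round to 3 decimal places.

-1.801

Mean x̄ = (3.3 + 4.1 + 4.9 + 3.2 − 2.5 − 1.8)/6 = 1.8667
Deviations: 1.4333, 2.2333, 3.0333, 1.3333, -4.3667, -3.6667
Σ_{t=1}^{4}(x_t−x̄)(x_{t+2}−x̄) = -10.8089
γ_2 = -10.8089 / 6 = -1.801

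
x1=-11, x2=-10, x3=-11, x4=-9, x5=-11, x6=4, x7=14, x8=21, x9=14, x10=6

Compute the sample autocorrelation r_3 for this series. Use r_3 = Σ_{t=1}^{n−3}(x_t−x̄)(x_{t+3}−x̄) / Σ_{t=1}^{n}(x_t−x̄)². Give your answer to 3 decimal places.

Mean x̄ = (-11 − 10 − 11 − 9 − 11 + 4 + 14 + 21 + 14 + 6)/10 = 0.7000
Σ(x_t−x̄)(x_{t+3}−x̄) = (113.4900) + (125.1900) + (-38.6100) + (-129.0100) + (-237.5100) + (43.8900) + (70.4900) = -52.0700
Denominator Σ(x_t−x̄)² = 1424.1000
r_3 = -52.0700 / 1424.1000 = -0.037

-0.037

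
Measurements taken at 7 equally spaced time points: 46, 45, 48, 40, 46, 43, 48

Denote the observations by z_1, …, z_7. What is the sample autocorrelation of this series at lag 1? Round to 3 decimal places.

-0.565

Mean z̄ = (46 + 45 + 48 + 40 + 46 + 43 + 48)/7 = 45.1429
Σ(z_t−z̄)(z_{t+1}−z̄) = (-0.1224) + (-0.4082) + (-14.6939) + (-4.4082) + (-1.8367) + (-6.1224) = -27.5918
Denominator Σ(z_t−z̄)² = 48.8571
r_1 = -27.5918 / 48.8571 = -0.565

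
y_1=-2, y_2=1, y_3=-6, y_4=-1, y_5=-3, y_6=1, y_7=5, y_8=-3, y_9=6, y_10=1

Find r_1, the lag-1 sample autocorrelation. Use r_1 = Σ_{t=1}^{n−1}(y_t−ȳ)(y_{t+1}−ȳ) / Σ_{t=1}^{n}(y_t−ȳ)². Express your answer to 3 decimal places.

Mean ȳ = (-2 + 1 − 6 − 1 − 3 + 1 + 5 − 3 + 6 + 1)/10 = -0.1000
Numerator Σ_{t=1}^{9}(y_t−ȳ)(y_{t+1}−ȳ) = -24.0100
Denominator Σ(y_t−ȳ)² = 122.9000
r_1 = -24.0100 / 122.9000 = -0.195

-0.195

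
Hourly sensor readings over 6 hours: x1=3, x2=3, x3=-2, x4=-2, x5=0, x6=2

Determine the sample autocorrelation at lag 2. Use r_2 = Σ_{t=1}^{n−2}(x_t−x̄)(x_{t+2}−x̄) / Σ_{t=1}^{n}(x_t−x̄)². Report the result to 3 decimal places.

Mean x̄ = (3 + 3 − 2 − 2 + 0 + 2)/6 = 0.6667
Deviations from mean: 2.3333, 2.3333, -2.6667, -2.6667, -0.6667, 1.3333
Numerator Σ_{t=1}^{4}(x_t−x̄)(x_{t+2}−x̄) = -14.2222
Denominator Σ(x_t−x̄)² = 27.3333
r_2 = -14.2222 / 27.3333 = -0.520

-0.520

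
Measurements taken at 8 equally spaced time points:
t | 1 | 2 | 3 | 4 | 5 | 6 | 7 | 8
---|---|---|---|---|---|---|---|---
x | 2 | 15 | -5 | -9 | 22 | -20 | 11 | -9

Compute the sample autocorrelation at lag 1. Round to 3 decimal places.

-0.686

Mean x̄ = (2 + 15 − 5 − 9 + 22 − 20 + 11 − 9)/8 = 0.8750
Σ(x_t−x̄)(x_{t+1}−x̄) = (15.8906) + (-82.9844) + (58.0156) + (-208.6094) + (-440.9844) + (-211.3594) + (-99.9844) = -970.0156
Denominator Σ(x_t−x̄)² = 1414.8750
r_1 = -970.0156 / 1414.8750 = -0.686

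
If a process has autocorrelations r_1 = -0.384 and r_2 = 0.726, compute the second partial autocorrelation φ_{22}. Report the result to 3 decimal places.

φ_{22} = (r_2 − r_1²) / (1 − r_1²)
r_1² = (-0.384)² = 0.147456
Numerator = 0.726 − 0.1475 = 0.5785; denominator = 1 − 0.1475 = 0.8525
φ_{22} = 0.5785 / 0.8525 = 0.679

0.679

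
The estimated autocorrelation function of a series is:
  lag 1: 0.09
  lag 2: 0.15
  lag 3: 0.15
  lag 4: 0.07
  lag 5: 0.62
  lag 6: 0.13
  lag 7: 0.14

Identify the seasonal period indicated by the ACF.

The largest autocorrelation is r_5 = 0.62; the remaining lags stay at or below 0.15.
The dominant spike at lag 5 indicates a seasonal period of 5.

5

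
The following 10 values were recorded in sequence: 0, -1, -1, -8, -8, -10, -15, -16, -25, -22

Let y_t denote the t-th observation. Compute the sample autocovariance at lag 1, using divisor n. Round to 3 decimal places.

Mean ȳ = (0 − 1 − 1 − 8 − 8 − 10 − 15 − 16 − 25 − 22)/10 = -10.6000
Σ_{t=1}^{9}(y_t−ȳ)(y_{t+1}−ȳ) = 490.2400
γ_1 = 490.2400 / 10 = 49.024

49.024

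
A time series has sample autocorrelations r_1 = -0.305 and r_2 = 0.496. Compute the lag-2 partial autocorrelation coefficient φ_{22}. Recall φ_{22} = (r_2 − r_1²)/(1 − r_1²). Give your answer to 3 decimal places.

φ_{22} = (r_2 − r_1²) / (1 − r_1²)
r_1² = (-0.305)² = 0.093025
Numerator = 0.496 − 0.0930 = 0.4030; denominator = 1 − 0.0930 = 0.9070
φ_{22} = 0.4030 / 0.9070 = 0.444

0.444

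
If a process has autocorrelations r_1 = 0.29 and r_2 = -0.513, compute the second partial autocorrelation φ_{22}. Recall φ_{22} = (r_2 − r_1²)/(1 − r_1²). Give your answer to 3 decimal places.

φ_{22} = (r_2 − r_1²) / (1 − r_1²)
r_1² = (0.29)² = 0.0841
Numerator = -0.513 − 0.0841 = -0.5971; denominator = 1 − 0.0841 = 0.9159
φ_{22} = -0.5971 / 0.9159 = -0.652

-0.652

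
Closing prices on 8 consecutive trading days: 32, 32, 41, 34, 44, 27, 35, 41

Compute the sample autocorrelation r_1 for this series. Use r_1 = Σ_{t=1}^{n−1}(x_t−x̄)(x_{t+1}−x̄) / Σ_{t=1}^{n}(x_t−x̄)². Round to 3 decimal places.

-0.427

Mean x̄ = (32 + 32 + 41 + 34 + 44 + 27 + 35 + 41)/8 = 35.7500
Deviations from mean: -3.7500, -3.7500, 5.2500, -1.7500, 8.2500, -8.7500, -0.7500, 5.2500
Numerator Σ_{t=1}^{7}(x_t−x̄)(x_{t+1}−x̄) = -98.8125
Denominator Σ(x_t−x̄)² = 231.5000
r_1 = -98.8125 / 231.5000 = -0.427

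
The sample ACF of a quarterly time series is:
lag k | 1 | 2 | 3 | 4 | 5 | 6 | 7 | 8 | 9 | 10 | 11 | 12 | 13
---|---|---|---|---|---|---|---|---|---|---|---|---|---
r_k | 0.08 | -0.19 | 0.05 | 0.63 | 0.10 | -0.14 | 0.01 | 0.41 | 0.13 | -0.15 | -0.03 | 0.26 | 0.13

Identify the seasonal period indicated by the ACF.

4

The largest autocorrelation is r_4 = 0.63, with weaker echoes at lags 8 (0.41) and 12 (0.26); the remaining lags stay at or below 0.13.
The dominant spike at lag 4 indicates a seasonal period of 4.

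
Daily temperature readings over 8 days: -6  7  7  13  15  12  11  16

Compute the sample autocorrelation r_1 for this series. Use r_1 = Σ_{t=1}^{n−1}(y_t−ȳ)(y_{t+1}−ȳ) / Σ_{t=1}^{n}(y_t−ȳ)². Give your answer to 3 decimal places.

0.242

Mean ȳ = (-6 + 7 + 7 + 13 + 15 + 12 + 11 + 16)/8 = 9.3750
Numerator Σ_{t=1}^{7}(y_t−ȳ)(y_{t+1}−ȳ) = 83.7344
Denominator Σ(y_t−ȳ)² = 345.8750
r_1 = 83.7344 / 345.8750 = 0.242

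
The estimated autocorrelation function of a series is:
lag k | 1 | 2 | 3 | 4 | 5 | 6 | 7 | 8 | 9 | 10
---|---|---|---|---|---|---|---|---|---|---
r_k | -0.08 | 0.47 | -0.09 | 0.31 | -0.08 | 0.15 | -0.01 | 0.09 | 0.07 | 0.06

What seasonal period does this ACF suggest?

The largest autocorrelation is r_2 = 0.47, with weaker echoes at lags 4 (0.31) and 6 (0.15); the remaining lags stay at or below 0.09.
The dominant spike at lag 2 indicates a seasonal period of 2.

2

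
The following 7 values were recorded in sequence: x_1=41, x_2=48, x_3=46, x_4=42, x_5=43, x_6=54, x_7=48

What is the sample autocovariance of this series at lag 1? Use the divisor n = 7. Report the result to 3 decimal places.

-0.857

Mean x̄ = (41 + 48 + 46 + 42 + 43 + 54 + 48)/7 = 46.0000
Deviations: -5.0000, 2.0000, 0.0000, -4.0000, -3.0000, 8.0000, 2.0000
Σ_{t=1}^{6}(x_t−x̄)(x_{t+1}−x̄) = -6.0000
γ_1 = -6.0000 / 7 = -0.857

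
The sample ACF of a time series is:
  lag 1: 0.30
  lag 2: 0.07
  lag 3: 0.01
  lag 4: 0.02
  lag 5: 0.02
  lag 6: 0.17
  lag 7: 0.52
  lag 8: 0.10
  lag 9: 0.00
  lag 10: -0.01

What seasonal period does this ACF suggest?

The largest autocorrelation is r_7 = 0.52; the remaining lags stay at or below 0.30. The elevated value at lag 1 (0.30), dropping to 0.07 at lag 2, reflects decaying short-term dependence rather than seasonality.
The dominant spike at lag 7 indicates a seasonal period of 7.

7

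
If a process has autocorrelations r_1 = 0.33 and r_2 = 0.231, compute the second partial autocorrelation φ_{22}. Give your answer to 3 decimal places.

0.137

φ_{22} = (r_2 − r_1²) / (1 − r_1²)
r_1² = (0.33)² = 0.1089
Numerator = 0.231 − 0.1089 = 0.1221; denominator = 1 − 0.1089 = 0.8911
φ_{22} = 0.1221 / 0.8911 = 0.137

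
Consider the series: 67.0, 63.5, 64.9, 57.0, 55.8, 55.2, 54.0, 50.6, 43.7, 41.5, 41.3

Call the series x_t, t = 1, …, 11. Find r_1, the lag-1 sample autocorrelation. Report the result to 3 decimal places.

Mean x̄ = (67.0 + 63.5 + 64.9 + 57.0 + 55.8 + 55.2 + 54.0 + 50.6 + 43.7 + 41.5 + 41.3)/11 = 54.0455
Numerator Σ_{t=1}^{10}(x_t−x̄)(x_{t+1}−x̄) = 589.8188
Denominator Σ(x_t−x̄)² = 826.9073
r_1 = 589.8188 / 826.9073 = 0.713

0.713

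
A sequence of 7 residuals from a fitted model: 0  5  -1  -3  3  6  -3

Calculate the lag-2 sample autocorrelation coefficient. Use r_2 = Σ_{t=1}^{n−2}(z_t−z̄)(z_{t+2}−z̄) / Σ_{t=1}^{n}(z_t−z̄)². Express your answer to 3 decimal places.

Mean z̄ = (0 + 5 − 1 − 3 + 3 + 6 − 3)/7 = 1.0000
Deviations from mean: -1.0000, 4.0000, -2.0000, -4.0000, 2.0000, 5.0000, -4.0000
Numerator Σ_{t=1}^{5}(z_t−z̄)(z_{t+2}−z̄) = -46.0000
Denominator Σ(z_t−z̄)² = 82.0000
r_2 = -46.0000 / 82.0000 = -0.561

-0.561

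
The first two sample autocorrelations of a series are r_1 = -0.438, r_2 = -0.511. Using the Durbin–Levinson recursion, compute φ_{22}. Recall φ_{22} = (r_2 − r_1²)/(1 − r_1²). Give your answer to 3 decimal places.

-0.870

φ_{22} = (r_2 − r_1²) / (1 − r_1²)
r_1² = (-0.438)² = 0.191844
Numerator = -0.511 − 0.1918 = -0.7028; denominator = 1 − 0.1918 = 0.8082
φ_{22} = -0.7028 / 0.8082 = -0.870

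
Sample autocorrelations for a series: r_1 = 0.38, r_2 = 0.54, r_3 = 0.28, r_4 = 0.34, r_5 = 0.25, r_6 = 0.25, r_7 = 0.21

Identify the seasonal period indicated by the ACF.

2

The largest autocorrelation is r_2 = 0.54; the remaining lags stay at or below 0.38.
The dominant spike at lag 2 indicates a seasonal period of 2.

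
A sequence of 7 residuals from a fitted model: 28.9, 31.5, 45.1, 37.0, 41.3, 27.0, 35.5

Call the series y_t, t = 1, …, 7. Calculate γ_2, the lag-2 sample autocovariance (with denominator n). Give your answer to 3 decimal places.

Mean ȳ = (28.9 + 31.5 + 45.1 + 37.0 + 41.3 + 27.0 + 35.5)/7 = 35.1857
Deviations: -6.2857, -3.6857, 9.9143, 1.8143, 6.1143, -8.1857, 0.3143
Σ_{t=1}^{5}(y_t−ȳ)(y_{t+2}−ȳ) = -21.3161
γ_2 = -21.3161 / 7 = -3.045

-3.045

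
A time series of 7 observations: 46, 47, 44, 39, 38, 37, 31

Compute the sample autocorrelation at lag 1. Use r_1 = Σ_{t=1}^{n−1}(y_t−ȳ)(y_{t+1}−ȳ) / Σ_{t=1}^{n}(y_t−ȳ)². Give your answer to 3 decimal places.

0.509

Mean ȳ = (46 + 47 + 44 + 39 + 38 + 37 + 31)/7 = 40.2857
Deviations from mean: 5.7143, 6.7143, 3.7143, -1.2857, -2.2857, -3.2857, -9.2857
Numerator Σ_{t=1}^{6}(y_t−ȳ)(y_{t+1}−ȳ) = 99.4898
Denominator Σ(y_t−ȳ)² = 195.4286
r_1 = 99.4898 / 195.4286 = 0.509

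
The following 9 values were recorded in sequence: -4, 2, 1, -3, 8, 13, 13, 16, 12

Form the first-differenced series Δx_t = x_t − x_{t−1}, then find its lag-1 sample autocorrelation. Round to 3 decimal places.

First differences Δx: 6, -1, -4, 11, 5, 0, 3, -4
Mean of differences = 2.0000
Numerator Σ(Δx_t−Δx̄)(Δx_{t+1}−Δx̄) = -35.0000
Denominator Σ(Δx_t−Δx̄)² = 192.0000
r_1(Δx) = -35.0000 / 192.0000 = -0.182

-0.182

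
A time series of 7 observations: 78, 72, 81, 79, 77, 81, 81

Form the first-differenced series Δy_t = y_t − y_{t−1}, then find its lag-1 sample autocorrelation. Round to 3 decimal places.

-0.579

First differences Δy: -6, 9, -2, -2, 4, 0
Mean of differences = 0.5000
Numerator Σ(Δy_t−Δȳ)(Δy_{t+1}−Δȳ) = -80.7500
Denominator Σ(Δy_t−Δȳ)² = 139.5000
r_1(Δy) = -80.7500 / 139.5000 = -0.579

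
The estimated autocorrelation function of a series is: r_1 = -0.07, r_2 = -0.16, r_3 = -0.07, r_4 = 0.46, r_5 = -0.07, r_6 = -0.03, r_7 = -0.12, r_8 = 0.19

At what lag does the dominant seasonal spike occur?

The largest autocorrelation is r_4 = 0.46, with a weaker echo at lag 8 (0.19); the remaining lags stay at or below -0.03.
The dominant spike at lag 4 indicates a seasonal period of 4.

4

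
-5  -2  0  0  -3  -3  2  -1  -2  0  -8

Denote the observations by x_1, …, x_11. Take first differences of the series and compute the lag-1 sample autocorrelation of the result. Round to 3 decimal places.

First differences Δx: 3, 2, 0, -3, 0, 5, -3, -1, 2, -8
Mean of differences = -0.3000
Numerator Σ(Δx_t−Δx̄)(Δx_{t+1}−Δx̄) = -23.4900
Denominator Σ(Δx_t−Δx̄)² = 124.1000
r_1(Δx) = -23.4900 / 124.1000 = -0.189

-0.189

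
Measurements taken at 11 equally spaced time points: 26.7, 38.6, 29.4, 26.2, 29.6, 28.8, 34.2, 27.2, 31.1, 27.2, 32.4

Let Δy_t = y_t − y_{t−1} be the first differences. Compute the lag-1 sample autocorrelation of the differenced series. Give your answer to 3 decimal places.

-0.505

First differences Δy: 11.9, -9.2, -3.2, 3.4, -0.8, 5.4, -7.0, 3.9, -3.9, 5.2
Mean of differences = 0.5700
Numerator Σ(Δy_t−Δȳ)(Δy_{t+1}−Δȳ) = -192.3769
Denominator Σ(Δy_t−Δȳ)² = 381.0610
r_1(Δy) = -192.3769 / 381.0610 = -0.505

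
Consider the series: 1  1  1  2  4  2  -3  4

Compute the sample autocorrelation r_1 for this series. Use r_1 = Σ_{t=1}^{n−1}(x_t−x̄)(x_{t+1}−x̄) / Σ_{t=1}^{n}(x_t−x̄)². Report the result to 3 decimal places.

-0.316

Mean x̄ = (1 + 1 + 1 + 2 + 4 + 2 − 3 + 4)/8 = 1.5000
Deviations from mean: -0.5000, -0.5000, -0.5000, 0.5000, 2.5000, 0.5000, -4.5000, 2.5000
Σ(x_t−x̄)(x_{t+1}−x̄) = (0.2500) + (0.2500) + (-0.2500) + (1.2500) + (1.2500) + (-2.2500) + (-11.2500) = -10.7500
Denominator Σ(x_t−x̄)² = 34.0000
r_1 = -10.7500 / 34.0000 = -0.316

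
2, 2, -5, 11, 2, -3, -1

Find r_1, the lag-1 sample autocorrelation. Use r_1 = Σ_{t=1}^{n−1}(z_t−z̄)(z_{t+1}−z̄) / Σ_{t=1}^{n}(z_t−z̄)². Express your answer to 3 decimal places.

-0.323

Mean z̄ = (2 + 2 − 5 + 11 + 2 − 3 − 1)/7 = 1.1429
Deviations from mean: 0.8571, 0.8571, -6.1429, 9.8571, 0.8571, -4.1429, -2.1429
Σ(z_t−z̄)(z_{t+1}−z̄) = (0.7347) + (-5.2653) + (-60.5510) + (8.4490) + (-3.5510) + (8.8776) = -51.3061
Denominator Σ(z_t−z̄)² = 158.8571
r_1 = -51.3061 / 158.8571 = -0.323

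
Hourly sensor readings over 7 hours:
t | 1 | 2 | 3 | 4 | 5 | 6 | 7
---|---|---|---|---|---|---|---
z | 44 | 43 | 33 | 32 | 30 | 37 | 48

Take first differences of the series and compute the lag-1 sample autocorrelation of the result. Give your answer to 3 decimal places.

0.324

First differences Δz: -1, -10, -1, -2, 7, 11
Mean of differences = 0.6667
Numerator Σ(Δz_t−Δz̄)(Δz_{t+1}−Δz̄) = 88.5556
Denominator Σ(Δz_t−Δz̄)² = 273.3333
r_1(Δz) = 88.5556 / 273.3333 = 0.324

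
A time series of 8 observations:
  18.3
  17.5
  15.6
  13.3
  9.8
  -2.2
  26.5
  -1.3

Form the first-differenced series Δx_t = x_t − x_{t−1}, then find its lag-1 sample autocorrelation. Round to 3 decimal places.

First differences Δx: -0.8, -1.9, -2.3, -3.5, -12.0, 28.7, -27.8
Mean of differences = -2.8000
Numerator Σ(Δx_t−Δx̄)(Δx_{t+1}−Δx̄) = -1068.9600
Denominator Σ(Δx_t−Δx̄)² = 1707.4400
r_1(Δx) = -1068.9600 / 1707.4400 = -0.626

-0.626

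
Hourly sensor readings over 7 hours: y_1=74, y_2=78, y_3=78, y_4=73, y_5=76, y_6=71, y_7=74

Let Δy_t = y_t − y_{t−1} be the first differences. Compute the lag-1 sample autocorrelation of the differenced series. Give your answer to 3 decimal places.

-0.536

First differences Δy: 4, 0, -5, 3, -5, 3
Mean of differences = 0.0000
Numerator Σ(Δy_t−Δȳ)(Δy_{t+1}−Δȳ) = -45.0000
Denominator Σ(Δy_t−Δȳ)² = 84.0000
r_1(Δy) = -45.0000 / 84.0000 = -0.536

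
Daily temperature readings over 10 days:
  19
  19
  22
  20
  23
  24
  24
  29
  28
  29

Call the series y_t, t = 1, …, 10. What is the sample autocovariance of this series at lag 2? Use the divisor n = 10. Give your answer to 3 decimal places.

Mean ȳ = (19 + 19 + 22 + 20 + 23 + 24 + 24 + 29 + 28 + 29)/10 = 23.7000
Σ_{t=1}^{8}(y_t−ȳ)(y_{t+2}−ȳ) = 56.2200
γ_2 = 56.2200 / 10 = 5.622

5.622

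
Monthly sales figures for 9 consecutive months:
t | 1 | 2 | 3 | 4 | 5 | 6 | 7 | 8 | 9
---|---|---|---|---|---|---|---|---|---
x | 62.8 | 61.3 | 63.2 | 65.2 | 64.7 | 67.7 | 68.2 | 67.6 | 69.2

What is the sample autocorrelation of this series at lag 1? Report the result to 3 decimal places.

0.647

Mean x̄ = (62.8 + 61.3 + 63.2 + 65.2 + 64.7 + 67.7 + 68.2 + 67.6 + 69.2)/9 = 65.5444
Numerator Σ_{t=1}^{8}(x_t−x̄)(x_{t+1}−x̄) = 39.5747
Denominator Σ(x_t−x̄)² = 61.1622
r_1 = 39.5747 / 61.1622 = 0.647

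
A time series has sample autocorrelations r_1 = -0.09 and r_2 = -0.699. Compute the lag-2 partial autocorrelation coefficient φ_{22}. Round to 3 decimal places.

φ_{22} = (r_2 − r_1²) / (1 − r_1²)
r_1² = (-0.09)² = 0.0081
Numerator = -0.699 − 0.0081 = -0.7071; denominator = 1 − 0.0081 = 0.9919
φ_{22} = -0.7071 / 0.9919 = -0.713

-0.713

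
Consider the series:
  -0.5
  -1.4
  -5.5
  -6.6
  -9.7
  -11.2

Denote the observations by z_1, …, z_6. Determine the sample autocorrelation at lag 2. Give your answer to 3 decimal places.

0.013

Mean z̄ = (-0.5 − 1.4 − 5.5 − 6.6 − 9.7 − 11.2)/6 = -5.8167
Deviations from mean: 5.3167, 4.4167, 0.3167, -0.7833, -3.8833, -5.3833
Σ(z_t−z̄)(z_{t+2}−z̄) = (1.6836) + (-3.4597) + (-1.2297) + (4.2169) = 1.2111
Denominator Σ(z_t−z̄)² = 92.5483
r_2 = 1.2111 / 92.5483 = 0.013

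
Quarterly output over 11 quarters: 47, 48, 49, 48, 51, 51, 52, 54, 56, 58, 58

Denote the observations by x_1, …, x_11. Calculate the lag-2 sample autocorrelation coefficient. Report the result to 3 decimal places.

0.450

Mean x̄ = (47 + 48 + 49 + 48 + 51 + 51 + 52 + 54 + 56 + 58 + 58)/11 = 52.0000
Numerator Σ_{t=1}^{9}(x_t−x̄)(x_{t+2}−x̄) = 72.0000
Denominator Σ(x_t−x̄)² = 160.0000
r_2 = 72.0000 / 160.0000 = 0.450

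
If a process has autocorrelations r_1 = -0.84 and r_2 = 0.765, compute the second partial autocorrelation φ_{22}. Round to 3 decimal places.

0.202

φ_{22} = (r_2 − r_1²) / (1 − r_1²)
r_1² = (-0.84)² = 0.7056
Numerator = 0.765 − 0.7056 = 0.0594; denominator = 1 − 0.7056 = 0.2944
φ_{22} = 0.0594 / 0.2944 = 0.202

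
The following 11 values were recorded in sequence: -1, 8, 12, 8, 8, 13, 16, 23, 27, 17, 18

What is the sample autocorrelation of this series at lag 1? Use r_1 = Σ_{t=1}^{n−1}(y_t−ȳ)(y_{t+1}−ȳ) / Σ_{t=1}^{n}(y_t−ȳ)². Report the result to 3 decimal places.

0.557

Mean ȳ = (-1 + 8 + 12 + 8 + 8 + 13 + 16 + 23 + 27 + 17 + 18)/11 = 13.5455
Numerator Σ_{t=1}^{10}(y_t−ȳ)(y_{t+1}−ȳ) = 342.5207
Denominator Σ(y_t−ȳ)² = 614.7273
r_1 = 342.5207 / 614.7273 = 0.557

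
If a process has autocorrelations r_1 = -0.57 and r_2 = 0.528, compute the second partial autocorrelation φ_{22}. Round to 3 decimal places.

0.301

φ_{22} = (r_2 − r_1²) / (1 − r_1²)
r_1² = (-0.57)² = 0.3249
Numerator = 0.528 − 0.3249 = 0.2031; denominator = 1 − 0.3249 = 0.6751
φ_{22} = 0.2031 / 0.6751 = 0.301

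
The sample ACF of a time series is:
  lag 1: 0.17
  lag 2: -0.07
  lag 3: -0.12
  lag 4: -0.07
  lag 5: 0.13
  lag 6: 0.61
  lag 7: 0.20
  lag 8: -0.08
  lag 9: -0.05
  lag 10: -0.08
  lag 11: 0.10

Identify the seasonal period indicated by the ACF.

The largest autocorrelation is r_6 = 0.61; the remaining lags stay at or below 0.20.
The dominant spike at lag 6 indicates a seasonal period of 6.

6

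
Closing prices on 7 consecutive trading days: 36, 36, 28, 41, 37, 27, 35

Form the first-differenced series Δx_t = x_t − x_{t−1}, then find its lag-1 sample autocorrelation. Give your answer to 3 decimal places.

-0.478

First differences Δx: 0, -8, 13, -4, -10, 8
Mean of differences = -0.1667
Numerator Σ(Δx_t−Δx̄)(Δx_{t+1}−Δx̄) = -197.5278
Denominator Σ(Δx_t−Δx̄)² = 412.8333
r_1(Δx) = -197.5278 / 412.8333 = -0.478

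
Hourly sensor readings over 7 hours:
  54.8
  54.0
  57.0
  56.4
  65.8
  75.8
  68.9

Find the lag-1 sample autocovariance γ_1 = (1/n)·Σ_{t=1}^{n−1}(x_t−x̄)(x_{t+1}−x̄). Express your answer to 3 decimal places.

35.966

Mean x̄ = (54.8 + 54.0 + 57.0 + 56.4 + 65.8 + 75.8 + 68.9)/7 = 61.8143
Deviations: -7.0143, -7.8143, -4.8143, -5.4143, 3.9857, 13.9857, 7.0857
Σ_{t=1}^{6}(x_t−x̄)(x_{t+1}−x̄) = 251.7598
γ_1 = 251.7598 / 7 = 35.966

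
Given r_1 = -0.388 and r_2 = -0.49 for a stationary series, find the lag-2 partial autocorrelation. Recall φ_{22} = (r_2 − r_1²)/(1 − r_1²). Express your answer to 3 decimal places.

-0.754

φ_{22} = (r_2 − r_1²) / (1 − r_1²)
r_1² = (-0.388)² = 0.150544
Numerator = -0.49 − 0.1505 = -0.6405; denominator = 1 − 0.1505 = 0.8495
φ_{22} = -0.6405 / 0.8495 = -0.754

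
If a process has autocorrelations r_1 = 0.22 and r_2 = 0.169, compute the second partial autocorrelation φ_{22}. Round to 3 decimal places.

0.127

φ_{22} = (r_2 − r_1²) / (1 − r_1²)
r_1² = (0.22)² = 0.0484
Numerator = 0.169 − 0.0484 = 0.1206; denominator = 1 − 0.0484 = 0.9516
φ_{22} = 0.1206 / 0.9516 = 0.127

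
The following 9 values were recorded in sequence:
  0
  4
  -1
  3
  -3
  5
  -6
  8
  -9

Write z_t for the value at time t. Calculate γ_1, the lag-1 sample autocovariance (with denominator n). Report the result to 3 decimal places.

-20.236

Mean z̄ = (0 + 4 − 1 + 3 − 3 + 5 − 6 + 8 − 9)/9 = 0.1111
Σ_{t=1}^{8}(z_t−z̄)(z_{t+1}−z̄) = -182.1235
γ_1 = -182.1235 / 9 = -20.236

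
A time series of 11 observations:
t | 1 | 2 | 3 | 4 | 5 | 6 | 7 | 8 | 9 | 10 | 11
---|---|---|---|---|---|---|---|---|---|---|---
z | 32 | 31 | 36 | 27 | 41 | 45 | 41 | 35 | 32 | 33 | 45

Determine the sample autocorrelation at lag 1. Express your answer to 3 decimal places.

0.138

Mean z̄ = (32 + 31 + 36 + 27 + 41 + 45 + 41 + 35 + 32 + 33 + 45)/11 = 36.1818
Numerator Σ_{t=1}^{10}(z_t−z̄)(z_{t+1}−z̄) = 49.5124
Denominator Σ(z_t−z̄)² = 359.6364
r_1 = 49.5124 / 359.6364 = 0.138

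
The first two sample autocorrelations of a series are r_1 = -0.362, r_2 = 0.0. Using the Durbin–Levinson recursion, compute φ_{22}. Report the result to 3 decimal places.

-0.151

φ_{22} = (r_2 − r_1²) / (1 − r_1²)
r_1² = (-0.362)² = 0.131044
Numerator = 0.0 − 0.1310 = -0.1310; denominator = 1 − 0.1310 = 0.8690
φ_{22} = -0.1310 / 0.8690 = -0.151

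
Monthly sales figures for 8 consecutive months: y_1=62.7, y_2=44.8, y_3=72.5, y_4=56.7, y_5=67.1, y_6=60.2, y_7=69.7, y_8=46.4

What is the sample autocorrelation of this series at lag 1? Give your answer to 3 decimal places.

-0.577

Mean ȳ = (62.7 + 44.8 + 72.5 + 56.7 + 67.1 + 60.2 + 69.7 + 46.4)/8 = 60.0125
Deviations from mean: 2.6875, -15.2125, 12.4875, -3.3125, 7.0875, 0.1875, 9.6875, -13.6125
Numerator Σ_{t=1}^{7}(y_t−ȳ)(y_{t+1}−ȳ) = -424.4177
Denominator Σ(y_t−ȳ)² = 734.9688
r_1 = -424.4177 / 734.9688 = -0.577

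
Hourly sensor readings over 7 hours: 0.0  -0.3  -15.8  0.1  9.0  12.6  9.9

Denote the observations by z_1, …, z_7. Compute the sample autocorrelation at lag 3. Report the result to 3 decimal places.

-0.390

Mean z̄ = (0.0 − 0.3 − 15.8 + 0.1 + 9.0 + 12.6 + 9.9)/7 = 2.2143
Deviations from mean: -2.2143, -2.5143, -18.0143, -2.1143, 6.7857, 10.3857, 7.6857
Numerator Σ_{t=1}^{4}(z_t−z̄)(z_{t+3}−z̄) = -215.7206
Denominator Σ(z_t−z̄)² = 553.1886
r_3 = -215.7206 / 553.1886 = -0.390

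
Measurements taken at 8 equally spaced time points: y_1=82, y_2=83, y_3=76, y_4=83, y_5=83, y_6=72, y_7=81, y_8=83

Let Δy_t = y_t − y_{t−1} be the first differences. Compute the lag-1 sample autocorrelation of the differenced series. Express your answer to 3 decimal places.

First differences Δy: 1, -7, 7, 0, -11, 9, 2
Mean of differences = 0.1429
Numerator Σ(Δy_t−Δȳ)(Δy_{t+1}−Δȳ) = -136.7347
Denominator Σ(Δy_t−Δȳ)² = 304.8571
r_1(Δy) = -136.7347 / 304.8571 = -0.449

-0.449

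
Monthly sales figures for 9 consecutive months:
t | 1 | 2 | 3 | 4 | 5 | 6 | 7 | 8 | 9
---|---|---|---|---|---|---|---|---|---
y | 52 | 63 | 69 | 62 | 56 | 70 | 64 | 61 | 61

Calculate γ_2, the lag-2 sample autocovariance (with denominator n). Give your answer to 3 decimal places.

-14.889

Mean ȳ = (52 + 63 + 69 + 62 + 56 + 70 + 64 + 61 + 61)/9 = 62.0000
Σ_{t=1}^{7}(y_t−ȳ)(y_{t+2}−ȳ) = -134.0000
γ_2 = -134.0000 / 9 = -14.889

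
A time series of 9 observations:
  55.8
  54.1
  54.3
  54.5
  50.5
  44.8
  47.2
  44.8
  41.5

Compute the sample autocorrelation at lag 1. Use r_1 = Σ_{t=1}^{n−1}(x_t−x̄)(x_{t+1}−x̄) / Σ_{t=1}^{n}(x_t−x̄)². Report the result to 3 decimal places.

Mean x̄ = (55.8 + 54.1 + 54.3 + 54.5 + 50.5 + 44.8 + 47.2 + 44.8 + 41.5)/9 = 49.7222
Numerator Σ_{t=1}^{8}(x_t−x̄)(x_{t+1}−x̄) = 133.7084
Denominator Σ(x_t−x̄)² = 222.9156
r_1 = 133.7084 / 222.9156 = 0.600

0.600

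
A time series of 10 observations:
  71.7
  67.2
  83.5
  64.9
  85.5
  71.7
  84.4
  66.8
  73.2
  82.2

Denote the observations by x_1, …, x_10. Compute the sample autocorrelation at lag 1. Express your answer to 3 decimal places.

-0.646

Mean x̄ = (71.7 + 67.2 + 83.5 + 64.9 + 85.5 + 71.7 + 84.4 + 66.8 + 73.2 + 82.2)/10 = 75.1100
Numerator Σ_{t=1}^{9}(x_t−x̄)(x_{t+1}−x̄) = -373.1141
Denominator Σ(x_t−x̄)² = 577.6890
r_1 = -373.1141 / 577.6890 = -0.646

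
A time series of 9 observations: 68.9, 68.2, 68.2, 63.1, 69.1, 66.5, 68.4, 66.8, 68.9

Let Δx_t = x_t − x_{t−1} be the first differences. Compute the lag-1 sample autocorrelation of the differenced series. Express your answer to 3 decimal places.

First differences Δx: -0.7, 0.0, -5.1, 6.0, -2.6, 1.9, -1.6, 2.1
Mean of differences = 0.0000
Numerator Σ(Δx_t−Δx̄)(Δx_{t+1}−Δx̄) = -57.5400
Denominator Σ(Δx_t−Δx̄)² = 79.8400
r_1(Δx) = -57.5400 / 79.8400 = -0.721

-0.721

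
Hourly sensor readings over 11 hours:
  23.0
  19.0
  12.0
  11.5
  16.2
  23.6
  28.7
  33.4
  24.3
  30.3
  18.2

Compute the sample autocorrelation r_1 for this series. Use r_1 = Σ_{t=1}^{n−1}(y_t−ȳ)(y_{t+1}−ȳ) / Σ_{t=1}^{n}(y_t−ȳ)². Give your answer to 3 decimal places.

0.548

Mean ȳ = (23.0 + 19.0 + 12.0 + 11.5 + 16.2 + 23.6 + 28.7 + 33.4 + 24.3 + 30.3 + 18.2)/11 = 21.8364
Numerator Σ_{t=1}^{10}(y_t−ȳ)(y_{t+1}−ȳ) = 284.6269
Denominator Σ(y_t−ȳ)² = 519.6255
r_1 = 284.6269 / 519.6255 = 0.548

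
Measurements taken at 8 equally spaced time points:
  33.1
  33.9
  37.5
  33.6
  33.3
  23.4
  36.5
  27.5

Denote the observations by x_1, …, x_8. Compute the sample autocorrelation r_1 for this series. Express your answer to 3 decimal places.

-0.321

Mean x̄ = (33.1 + 33.9 + 37.5 + 33.6 + 33.3 + 23.4 + 36.5 + 27.5)/8 = 32.3500
Deviations from mean: 0.7500, 1.5500, 5.1500, 1.2500, 0.9500, -8.9500, 4.1500, -4.8500
Numerator Σ_{t=1}^{7}(x_t−x̄)(x_{t+1}−x̄) = -49.0025
Denominator Σ(x_t−x̄)² = 152.8000
r_1 = -49.0025 / 152.8000 = -0.321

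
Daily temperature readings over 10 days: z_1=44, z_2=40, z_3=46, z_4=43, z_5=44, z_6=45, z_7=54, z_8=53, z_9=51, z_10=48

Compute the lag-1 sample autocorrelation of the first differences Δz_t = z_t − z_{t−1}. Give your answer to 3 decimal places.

-0.263

First differences Δz: -4, 6, -3, 1, 1, 9, -1, -2, -3
Mean of differences = 0.4444
Numerator Σ(Δz_t−Δz̄)(Δz_{t+1}−Δz̄) = -41.0864
Denominator Σ(Δz_t−Δz̄)² = 156.2222
r_1(Δz) = -41.0864 / 156.2222 = -0.263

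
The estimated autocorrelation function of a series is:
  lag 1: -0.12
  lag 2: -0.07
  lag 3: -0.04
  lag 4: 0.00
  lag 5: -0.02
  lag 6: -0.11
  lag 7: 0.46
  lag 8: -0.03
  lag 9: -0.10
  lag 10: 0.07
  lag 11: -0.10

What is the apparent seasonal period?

7

The largest autocorrelation is r_7 = 0.46; the remaining lags stay at or below 0.07.
The dominant spike at lag 7 indicates a seasonal period of 7.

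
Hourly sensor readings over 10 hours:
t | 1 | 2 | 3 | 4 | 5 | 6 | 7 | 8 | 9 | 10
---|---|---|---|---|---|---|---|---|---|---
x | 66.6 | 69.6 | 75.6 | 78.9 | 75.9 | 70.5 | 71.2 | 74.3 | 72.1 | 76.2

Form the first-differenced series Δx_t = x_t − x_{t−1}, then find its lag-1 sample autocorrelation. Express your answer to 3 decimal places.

0.198

First differences Δx: 3.0, 6.0, 3.3, -3.0, -5.4, 0.7, 3.1, -2.2, 4.1
Mean of differences = 1.0667
Numerator Σ(Δx_t−Δx̄)(Δx_{t+1}−Δx̄) = 22.8456
Denominator Σ(Δx_t−Δx̄)² = 115.5600
r_1(Δx) = 22.8456 / 115.5600 = 0.198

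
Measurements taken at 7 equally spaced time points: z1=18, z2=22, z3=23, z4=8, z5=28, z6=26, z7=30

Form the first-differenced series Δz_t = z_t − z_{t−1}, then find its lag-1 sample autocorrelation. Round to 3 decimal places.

First differences Δz: 4, 1, -15, 20, -2, 4
Mean of differences = 2.0000
Numerator Σ(Δz_t−Δz̄)(Δz_{t+1}−Δz̄) = -371.0000
Denominator Σ(Δz_t−Δz̄)² = 638.0000
r_1(Δz) = -371.0000 / 638.0000 = -0.582

-0.582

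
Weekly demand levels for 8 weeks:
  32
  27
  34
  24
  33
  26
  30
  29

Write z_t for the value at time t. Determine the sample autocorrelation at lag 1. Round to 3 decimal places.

-0.866

Mean z̄ = (32 + 27 + 34 + 24 + 33 + 26 + 30 + 29)/8 = 29.3750
Deviations from mean: 2.6250, -2.3750, 4.6250, -5.3750, 3.6250, -3.3750, 0.6250, -0.3750
Σ(z_t−z̄)(z_{t+1}−z̄) = (-6.2344) + (-10.9844) + (-24.8594) + (-19.4844) + (-12.2344) + (-2.1094) + (-0.2344) = -76.1406
Denominator Σ(z_t−z̄)² = 87.8750
r_1 = -76.1406 / 87.8750 = -0.866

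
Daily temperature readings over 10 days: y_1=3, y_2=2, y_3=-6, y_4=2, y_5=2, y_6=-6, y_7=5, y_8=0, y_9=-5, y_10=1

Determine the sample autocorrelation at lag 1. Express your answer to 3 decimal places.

-0.433

Mean ȳ = (3 + 2 − 6 + 2 + 2 − 6 + 5 + 0 − 5 + 1)/10 = -0.2000
Numerator Σ_{t=1}^{9}(y_t−ȳ)(y_{t+1}−ȳ) = -62.2400
Denominator Σ(y_t−ȳ)² = 143.6000
r_1 = -62.2400 / 143.6000 = -0.433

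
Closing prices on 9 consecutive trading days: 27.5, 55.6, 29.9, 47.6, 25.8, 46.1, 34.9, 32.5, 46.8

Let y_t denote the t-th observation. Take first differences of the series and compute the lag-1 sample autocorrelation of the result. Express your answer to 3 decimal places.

-0.745

First differences Δy: 28.1, -25.7, 17.7, -21.8, 20.3, -11.2, -2.4, 14.3
Mean of differences = 2.4125
Numerator Σ(Δy_t−Δȳ)(Δy_{t+1}−Δȳ) = -2190.3514
Denominator Σ(Δy_t−Δȳ)² = 2939.8488
r_1(Δy) = -2190.3514 / 2939.8488 = -0.745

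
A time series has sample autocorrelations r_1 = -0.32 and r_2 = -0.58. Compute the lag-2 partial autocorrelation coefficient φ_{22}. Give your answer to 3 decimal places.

-0.760

φ_{22} = (r_2 − r_1²) / (1 − r_1²)
r_1² = (-0.32)² = 0.1024
Numerator = -0.58 − 0.1024 = -0.6824; denominator = 1 − 0.1024 = 0.8976
φ_{22} = -0.6824 / 0.8976 = -0.760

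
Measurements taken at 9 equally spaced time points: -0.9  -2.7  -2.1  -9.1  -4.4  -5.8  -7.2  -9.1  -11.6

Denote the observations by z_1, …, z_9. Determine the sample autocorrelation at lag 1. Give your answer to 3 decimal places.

0.315

Mean z̄ = (-0.9 − 2.7 − 2.1 − 9.1 − 4.4 − 5.8 − 7.2 − 9.1 − 11.6)/9 = -5.8778
Numerator Σ_{t=1}^{8}(z_t−z̄)(z_{t+1}−z̄) = 33.5995
Denominator Σ(z_t−z̄)² = 106.5956
r_1 = 33.5995 / 106.5956 = 0.315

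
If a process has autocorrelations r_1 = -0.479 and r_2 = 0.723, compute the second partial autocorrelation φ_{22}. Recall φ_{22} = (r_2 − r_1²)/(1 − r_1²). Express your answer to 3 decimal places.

φ_{22} = (r_2 − r_1²) / (1 − r_1²)
r_1² = (-0.479)² = 0.229441
Numerator = 0.723 − 0.2294 = 0.4936; denominator = 1 − 0.2294 = 0.7706
φ_{22} = 0.4936 / 0.7706 = 0.641

0.641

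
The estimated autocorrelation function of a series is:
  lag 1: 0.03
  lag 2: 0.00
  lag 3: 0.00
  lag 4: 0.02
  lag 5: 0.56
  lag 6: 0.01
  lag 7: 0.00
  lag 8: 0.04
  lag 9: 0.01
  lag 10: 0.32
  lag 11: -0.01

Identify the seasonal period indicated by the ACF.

The largest autocorrelation is r_5 = 0.56, with a weaker echo at lag 10 (0.32); the remaining lags stay at or below 0.04.
The dominant spike at lag 5 indicates a seasonal period of 5.

5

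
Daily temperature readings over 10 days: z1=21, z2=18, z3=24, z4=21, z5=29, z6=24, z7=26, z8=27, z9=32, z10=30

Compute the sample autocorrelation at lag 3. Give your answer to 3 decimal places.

Mean z̄ = (21 + 18 + 24 + 21 + 29 + 24 + 26 + 27 + 32 + 30)/10 = 25.2000
Σ(z_t−z̄)(z_{t+3}−z̄) = (17.6400) + (-27.3600) + (1.4400) + (-3.3600) + (6.8400) + (-8.1600) + (3.8400) = -9.1200
Denominator Σ(z_t−z̄)² = 177.6000
r_3 = -9.1200 / 177.6000 = -0.051

-0.051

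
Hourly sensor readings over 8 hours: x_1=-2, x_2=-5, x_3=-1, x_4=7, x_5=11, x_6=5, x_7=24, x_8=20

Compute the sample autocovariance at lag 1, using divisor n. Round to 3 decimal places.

Mean x̄ = (-2 − 5 − 1 + 7 + 11 + 5 + 24 + 20)/8 = 7.3750
Deviations: -9.3750, -12.3750, -8.3750, -0.3750, 3.6250, -2.3750, 16.6250, 12.6250
Σ_{t=1}^{7}(x_t−x̄)(x_{t+1}−x̄) = 383.2344
γ_1 = 383.2344 / 8 = 47.904

47.904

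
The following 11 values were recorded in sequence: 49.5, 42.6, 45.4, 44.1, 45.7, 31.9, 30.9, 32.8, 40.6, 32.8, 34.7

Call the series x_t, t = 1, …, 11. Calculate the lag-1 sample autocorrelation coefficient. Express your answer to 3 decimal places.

Mean x̄ = (49.5 + 42.6 + 45.4 + 44.1 + 45.7 + 31.9 + 30.9 + 32.8 + 40.6 + 32.8 + 34.7)/11 = 39.1818
Numerator Σ_{t=1}^{10}(x_t−x̄)(x_{t+1}−x̄) = 195.3606
Denominator Σ(x_t−x̄)² = 448.6564
r_1 = 195.3606 / 448.6564 = 0.435

0.435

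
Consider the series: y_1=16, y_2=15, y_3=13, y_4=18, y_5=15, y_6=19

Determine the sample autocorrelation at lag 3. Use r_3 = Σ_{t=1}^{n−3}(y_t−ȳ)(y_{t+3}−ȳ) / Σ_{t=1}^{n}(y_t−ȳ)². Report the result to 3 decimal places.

-0.333

Mean ȳ = (16 + 15 + 13 + 18 + 15 + 19)/6 = 16.0000
Σ(y_t−ȳ)(y_{t+3}−ȳ) = (0.0000) + (1.0000) + (-9.0000) = -8.0000
Denominator Σ(y_t−ȳ)² = 24.0000
r_3 = -8.0000 / 24.0000 = -0.333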